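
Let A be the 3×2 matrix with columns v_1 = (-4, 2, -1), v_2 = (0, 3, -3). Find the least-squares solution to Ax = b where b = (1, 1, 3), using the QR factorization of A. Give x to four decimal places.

v_1 = (-4, 2, -1); ‖v_1‖ = 4.5826, so e_1 = (-0.8729, 0.4364, -0.2182).
e_1·v_2 = (-0.8729)·0 + 0.4364·3 + (-0.2182)·(-3) = 1.9640.
u_2 = v_2 − 1.9640·e_1 = (1.7143, 2.1429, -2.5714).
‖u_2‖ = 3.7607, so e_2 = (0.4558, 0.5698, -0.6838).
Qᵀb = (-1.0911, -1.0256).
Back-substitute: x_2 = -1.0256/3.7607 = -0.2727.
x_1 = (-1.0911 − 1.9640·(-0.2727))/4.5826 = -0.1212.

x = (-0.1212, -0.2727)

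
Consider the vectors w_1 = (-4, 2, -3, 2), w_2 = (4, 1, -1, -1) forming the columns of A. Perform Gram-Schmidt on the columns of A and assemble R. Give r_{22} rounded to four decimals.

r_{22} = 3.7254

q_1 = w_1/‖w_1‖ = (-4, 2, -3, 2)/5.7446 = (-0.6963, 0.3482, -0.5222, 0.3482).
r_{12} = q_1·w_2 = -2.2630.
u_2 = w_2 + 2.2630·q_1 = (2.4242, 1.7879, -2.1818, -0.2121).
r_{22} = ‖u_2‖ = 3.7254.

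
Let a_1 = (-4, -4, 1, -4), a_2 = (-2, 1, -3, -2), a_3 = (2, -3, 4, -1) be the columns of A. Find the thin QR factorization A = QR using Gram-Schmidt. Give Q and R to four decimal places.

Q = [[-0.5714, -0.3130, 0.7038], [-0.5714, 0.4290, 0.0082], [0.1429, -0.7874, 0.0071], [-0.5714, -0.3130, -0.7103]], R = [[7.0000, 1.2857, 1.7143], [0.0000, 4.0431, -4.7498], [0.0000, 0.0000, 2.1215]]

q_1 = a_1/‖a_1‖ = (-4, -4, 1, -4)/7.0000 = (-0.5714, -0.5714, 0.1429, -0.5714).
r_{12} = q_1·a_2 = 1.2857.
u_2 = a_2 − 1.2857·q_1 = (-1.2653, 1.7347, -3.1837, -1.2653).
‖u_2‖ = 4.0431, so q_2 = (-0.3130, 0.4290, -0.7874, -0.3130).
r_{13} = q_1·a_3 = 1.7143; r_{23} = q_2·a_3 = -4.7498.
u_3 = a_3 − 1.7143·q_1 + 4.7498·q_2 = (1.4931, 0.0175, 0.0150, -1.5069).
‖u_3‖ = 2.1215, so q_3 = (0.7038, 0.0082, 0.0071, -0.7103).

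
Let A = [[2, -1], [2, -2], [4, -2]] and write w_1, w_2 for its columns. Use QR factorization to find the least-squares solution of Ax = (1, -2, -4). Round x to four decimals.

x = (-0.4000, 0.6000)

w_1 = (2, 2, 4); ‖w_1‖ = 4.8990, so q_1 = (0.4082, 0.4082, 0.8165).
q_1·w_2 = 0.4082·(-1) + 0.4082·(-2) + 0.8165·(-2) = -2.8577.
u_2 = w_2 + 2.8577·q_1 = (0.1667, -0.8333, 0.3333).
‖u_2‖ = 0.9129, so q_2 = (0.1826, -0.9129, 0.3651).
Qᵀb = (-3.6742, 0.5477).
Back-substitute: x_2 = 0.5477/0.9129 = 0.6000.
x_1 = (-3.6742 + 2.8577·0.6000)/4.8990 = -0.4000.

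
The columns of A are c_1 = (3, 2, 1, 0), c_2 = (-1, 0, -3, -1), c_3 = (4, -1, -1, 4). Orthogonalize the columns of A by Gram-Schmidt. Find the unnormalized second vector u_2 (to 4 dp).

u_2 = (0.2857, 0.8571, -2.5714, -1.0000)

c_1 = (3, 2, 1, 0); ‖c_1‖ = 3.7417, so q_1 = (0.8018, 0.5345, 0.2673, 0.0000).
q_1·c_2 = 0.8018·(-1) + 0.5345·0 + 0.2673·(-3) + 0.0000·(-1) = -1.6036.
u_2 = c_2 + 1.6036·q_1 = (0.2857, 0.8571, -2.5714, -1.0000).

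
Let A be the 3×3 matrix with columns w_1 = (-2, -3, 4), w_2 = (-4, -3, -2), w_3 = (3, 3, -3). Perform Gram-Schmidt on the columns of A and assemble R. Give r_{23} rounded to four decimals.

w_1 = (-2, -3, 4); ‖w_1‖ = 5.3852, so e_1 = (-0.3714, -0.5571, 0.7428).
e_1·w_2 = (-0.3714)·(-4) + (-0.5571)·(-3) + 0.7428·(-2) = 1.6713.
u_2 = w_2 − 1.6713·e_1 = (-3.3793, -2.0690, -3.2414).
‖u_2‖ = 5.1193, so e_2 = (-0.6601, -0.4042, -0.6332).
r_{23} = e_2·w_3 = -1.2933.

r_{23} = -1.2933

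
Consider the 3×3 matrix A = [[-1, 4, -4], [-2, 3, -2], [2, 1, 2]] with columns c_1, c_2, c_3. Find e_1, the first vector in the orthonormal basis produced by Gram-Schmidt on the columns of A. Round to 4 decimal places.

e_1 = c_1/‖c_1‖ = (-1, -2, 2)/3.0000 = (-0.3333, -0.6667, 0.6667).

e_1 = (-0.3333, -0.6667, 0.6667)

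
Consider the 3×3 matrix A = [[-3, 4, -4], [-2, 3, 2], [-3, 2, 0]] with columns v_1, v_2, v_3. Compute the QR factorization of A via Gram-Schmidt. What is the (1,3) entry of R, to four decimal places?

e_1 = v_1/‖v_1‖ = (-3, -2, -3)/4.6904 = (-0.6396, -0.4264, -0.6396).
r_{13} = e_1·v_3 = 1.7056.

r_{13} = 1.7056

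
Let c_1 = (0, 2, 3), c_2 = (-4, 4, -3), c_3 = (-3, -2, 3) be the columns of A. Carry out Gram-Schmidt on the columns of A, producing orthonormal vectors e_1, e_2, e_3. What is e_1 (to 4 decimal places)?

e_1 = (0.0000, 0.5547, 0.8321)

c_1 = (0, 2, 3); ‖c_1‖ = 3.6056, so e_1 = (0.0000, 0.5547, 0.8321).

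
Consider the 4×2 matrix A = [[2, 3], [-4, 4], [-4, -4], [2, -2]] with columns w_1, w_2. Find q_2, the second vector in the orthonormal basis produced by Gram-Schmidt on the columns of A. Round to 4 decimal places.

q_2 = (0.4328, 0.6268, -0.5671, -0.3134)

w_1 = (2, -4, -4, 2); ‖w_1‖ = 6.3246, so q_1 = (0.3162, -0.6325, -0.6325, 0.3162).
q_1·w_2 = 0.3162·3 + (-0.6325)·4 + (-0.6325)·(-4) + 0.3162·(-2) = 0.3162.
u_2 = w_2 − 0.3162·q_1 = (2.9000, 4.2000, -3.8000, -2.1000).
‖u_2‖ = 6.7007, so q_2 = (0.4328, 0.6268, -0.5671, -0.3134).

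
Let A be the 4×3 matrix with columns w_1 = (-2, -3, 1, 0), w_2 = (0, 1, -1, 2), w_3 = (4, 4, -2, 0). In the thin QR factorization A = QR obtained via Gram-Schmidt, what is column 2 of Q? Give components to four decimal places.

w_1 = (-2, -3, 1, 0); ‖w_1‖ = 3.7417, so q_1 = (-0.5345, -0.8018, 0.2673, 0.0000).
q_1·w_2 = (-0.5345)·0 + (-0.8018)·1 + 0.2673·(-1) + 0.0000·2 = -1.0690.
u_2 = w_2 + 1.0690·q_1 = (-0.5714, 0.1429, -0.7143, 2.0000).
‖u_2‖ = 2.2039, so q_2 = (-0.2593, 0.0648, -0.3241, 0.9075).

q_2 = (-0.2593, 0.0648, -0.3241, 0.9075)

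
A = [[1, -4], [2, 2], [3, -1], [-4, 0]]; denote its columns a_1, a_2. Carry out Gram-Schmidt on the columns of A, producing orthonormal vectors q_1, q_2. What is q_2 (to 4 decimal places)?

q_2 = (-0.8572, 0.4835, -0.1539, -0.0879)

a_1 = (1, 2, 3, -4); ‖a_1‖ = 5.4772, so q_1 = (0.1826, 0.3651, 0.5477, -0.7303).
q_1·a_2 = 0.1826·(-4) + 0.3651·2 + 0.5477·(-1) + (-0.7303)·0 = -0.5477.
u_2 = a_2 + 0.5477·q_1 = (-3.9000, 2.2000, -0.7000, -0.4000).
‖u_2‖ = 4.5497, so q_2 = (-0.8572, 0.4835, -0.1539, -0.0879).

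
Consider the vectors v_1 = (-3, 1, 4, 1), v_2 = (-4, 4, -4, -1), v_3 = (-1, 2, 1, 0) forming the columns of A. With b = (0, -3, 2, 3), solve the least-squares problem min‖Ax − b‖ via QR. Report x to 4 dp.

v_1 = (-3, 1, 4, 1); ‖v_1‖ = 5.1962, so e_1 = (-0.5774, 0.1925, 0.7698, 0.1925).
e_1·v_2 = (-0.5774)·(-4) + 0.1925·4 + 0.7698·(-4) + 0.1925·(-1) = -0.1925.
u_2 = v_2 + 0.1925·e_1 = (-4.1111, 4.0370, -3.8519, -0.9630).
‖u_2‖ = 6.9974, so e_2 = (-0.5875, 0.5769, -0.5505, -0.1376).
e_1·v_3 = (-0.5774)·(-1) + 0.1925·2 + 0.7698·1 + 0.1925·0 = 1.7321; e_2·v_3 = (-0.5875)·(-1) + 0.5769·2 + (-0.5505)·1 + (-0.1376)·0 = 1.1909.
u_3 = v_3 − 1.7321·e_1 − 1.1909·e_2 = (0.6997, 0.9796, 0.3222, -0.1694).
‖u_3‖ = 1.2577, so e_3 = (0.5564, 0.7789, 0.2562, -0.1347).
Qᵀb = (1.5396, -3.2446, -2.2284).
Back-substitute: x_3 = -2.2284/1.2577 = -1.7719.
x_2 = (-3.2446 − 1.1909·(-1.7719))/6.9974 = -0.1621.
x_1 = (1.5396 + 0.1925·(-0.1621) − 1.7321·(-1.7719))/5.1962 = 0.8809.

x = (0.8809, -0.1621, -1.7719)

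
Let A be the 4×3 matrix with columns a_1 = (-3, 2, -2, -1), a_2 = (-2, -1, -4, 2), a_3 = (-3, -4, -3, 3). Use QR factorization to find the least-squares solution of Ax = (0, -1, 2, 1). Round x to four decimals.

q_1 = a_1/‖a_1‖ = (-3, 2, -2, -1)/4.2426 = (-0.7071, 0.4714, -0.4714, -0.2357).
r_{12} = q_1·a_2 = 2.3570.
u_2 = a_2 − 2.3570·q_1 = (-0.3333, -2.1111, -2.8889, 2.5556).
‖u_2‖ = 4.4096, so q_2 = (-0.0756, -0.4788, -0.6551, 0.5795).
r_{13} = q_1·a_3 = 0.9428; r_{23} = q_2·a_3 = 5.8459.
u_3 = a_3 − 0.9428·q_1 − 5.8459·q_2 = (-1.8914, -1.6457, 1.2743, -0.1657).
‖u_3‖ = 2.8173, so q_3 = (-0.6714, -0.5841, 0.4523, -0.0588).
Qᵀb = (-1.6499, -0.2520, 1.4299).
Back-substitute: x_3 = 1.4299/2.8173 = 0.5076.
x_2 = (-0.2520 − 5.8459·0.5076)/4.4096 = -0.7300.
x_1 = (-1.6499 − 2.3570·(-0.7300) − 0.9428·0.5076)/4.2426 = -0.0961.

x = (-0.0961, -0.7300, 0.5076)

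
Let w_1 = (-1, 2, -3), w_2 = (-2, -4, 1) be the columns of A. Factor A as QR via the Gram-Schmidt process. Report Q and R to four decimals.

w_1 = (-1, 2, -3); ‖w_1‖ = 3.7417, so e_1 = (-0.2673, 0.5345, -0.8018).
e_1·w_2 = (-0.2673)·(-2) + 0.5345·(-4) + (-0.8018)·1 = -2.4054.
u_2 = w_2 + 2.4054·e_1 = (-2.6429, -2.7143, -0.9286).
‖u_2‖ = 3.9005, so e_2 = (-0.6776, -0.6959, -0.2381).

Q = [[-0.2673, -0.6776], [0.5345, -0.6959], [-0.8018, -0.2381]], R = [[3.7417, -2.4054], [0.0000, 3.9005]]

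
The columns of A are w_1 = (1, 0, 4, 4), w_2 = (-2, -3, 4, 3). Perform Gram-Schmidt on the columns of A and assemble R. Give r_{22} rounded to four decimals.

w_1 = (1, 0, 4, 4); ‖w_1‖ = 5.7446, so q_1 = (0.1741, 0.0000, 0.6963, 0.6963).
q_1·w_2 = 0.1741·(-2) + 0.0000·(-3) + 0.6963·4 + 0.6963·3 = 4.5260.
u_2 = w_2 − 4.5260·q_1 = (-2.7879, -3.0000, 0.8485, -0.1515).
r_{22} = ‖u_2‖ = 4.1851.

r_{22} = 4.1851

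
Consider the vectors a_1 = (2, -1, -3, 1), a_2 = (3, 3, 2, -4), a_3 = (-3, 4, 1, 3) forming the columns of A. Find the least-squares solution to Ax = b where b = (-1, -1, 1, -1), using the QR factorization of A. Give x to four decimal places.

q_1 = a_1/‖a_1‖ = (2, -1, -3, 1)/3.8730 = (0.5164, -0.2582, -0.7746, 0.2582).
r_{12} = q_1·a_2 = -1.8074.
u_2 = a_2 + 1.8074·q_1 = (3.9333, 2.5333, 0.6000, -3.5333).
‖u_2‖ = 5.8935, so q_2 = (0.6674, 0.4299, 0.1018, -0.5995).
r_{13} = q_1·a_3 = -2.5820; r_{23} = q_2·a_3 = -1.9796.
u_3 = a_3 + 2.5820·q_1 + 1.9796·q_2 = (-0.3455, 4.1843, -0.7985, 2.4798).
‖u_3‖ = 4.9411, so q_3 = (-0.0699, 0.8468, -0.1616, 0.5019).
Qᵀb = (-1.2910, -0.3959, -1.4404).
Back-substitute: x_3 = -1.4404/4.9411 = -0.2915.
x_2 = (-0.3959 + 1.9796·(-0.2915))/5.8935 = -0.1651.
x_1 = (-1.2910 + 1.8074·(-0.1651) + 2.5820·(-0.2915))/3.8730 = -0.6047.

x = (-0.6047, -0.1651, -0.2915)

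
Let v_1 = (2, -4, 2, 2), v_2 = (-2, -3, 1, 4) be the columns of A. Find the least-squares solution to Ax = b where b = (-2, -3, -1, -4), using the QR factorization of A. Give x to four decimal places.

v_1 = (2, -4, 2, 2); ‖v_1‖ = 5.2915, so q_1 = (0.3780, -0.7559, 0.3780, 0.3780).
q_1·v_2 = 0.3780·(-2) + (-0.7559)·(-3) + 0.3780·1 + 0.3780·4 = 3.4017.
u_2 = v_2 − 3.4017·q_1 = (-3.2857, -0.4286, -0.2857, 2.7143).
‖u_2‖ = 4.2929, so q_2 = (-0.7654, -0.0998, -0.0666, 0.6323).
Qᵀb = (-0.3780, -0.6323).
Back-substitute: x_2 = -0.6323/4.2929 = -0.1473.
x_1 = (-0.3780 − 3.4017·(-0.1473))/5.2915 = 0.0233.

x = (0.0233, -0.1473)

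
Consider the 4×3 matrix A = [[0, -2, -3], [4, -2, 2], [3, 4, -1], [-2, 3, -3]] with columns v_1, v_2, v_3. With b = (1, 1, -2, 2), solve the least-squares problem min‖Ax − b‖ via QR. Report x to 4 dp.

q_1 = v_1/‖v_1‖ = (0, 4, 3, -2)/5.3852 = (0.0000, 0.7428, 0.5571, -0.3714).
r_{12} = q_1·v_2 = -0.3714.
u_2 = v_2 + 0.3714·q_1 = (-2.0000, -1.7241, 4.2069, 2.8621).
‖u_2‖ = 5.7325, so q_2 = (-0.3489, -0.3008, 0.7339, 0.4993).
r_{13} = q_1·v_3 = 2.0426; r_{23} = q_2·v_3 = -1.7865.
u_3 = v_3 − 2.0426·q_1 + 1.7865·q_2 = (-3.6233, -0.0546, -0.8269, -1.3494).
‖u_3‖ = 3.9542, so q_3 = (-0.9163, -0.0138, -0.2091, -0.3413).
Qᵀb = (-1.1142, -1.1188, -1.1944).
Back-substitute: x_3 = -1.1944/3.9542 = -0.3021.
x_2 = (-1.1188 + 1.7865·(-0.3021))/5.7325 = -0.2893.
x_1 = (-1.1142 + 0.3714·(-0.2893) − 2.0426·(-0.3021))/5.3852 = -0.1123.

x = (-0.1123, -0.2893, -0.3021)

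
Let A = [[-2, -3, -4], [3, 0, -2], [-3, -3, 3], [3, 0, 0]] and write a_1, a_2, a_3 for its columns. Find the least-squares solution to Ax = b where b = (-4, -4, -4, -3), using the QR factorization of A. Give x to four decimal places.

x = (-1.1957, 2.3494, -0.1178)

e_1 = a_1/‖a_1‖ = (-2, 3, -3, 3)/5.5678 = (-0.3592, 0.5388, -0.5388, 0.5388).
r_{12} = e_1·a_2 = 2.6941.
u_2 = a_2 − 2.6941·e_1 = (-2.0323, -1.4516, -1.5484, -1.4516).
‖u_2‖ = 3.2775, so e_2 = (-0.6201, -0.4429, -0.4724, -0.4429).
r_{13} = e_1·a_3 = -1.2572; r_{23} = e_2·a_3 = 1.9488.
u_3 = a_3 + 1.2572·e_1 − 1.9488·e_2 = (-3.2432, -0.4595, 3.2432, 1.5405).
‖u_3‖ = 4.8602, so e_3 = (-0.6673, -0.0945, 0.6673, 0.3170).
Qᵀb = (-0.1796, 7.4703, -0.5728).
Back-substitute: x_3 = -0.5728/4.8602 = -0.1178.
x_2 = (7.4703 − 1.9488·(-0.1178))/3.2775 = 2.3494.
x_1 = (-0.1796 − 2.6941·2.3494 + 1.2572·(-0.1178))/5.5678 = -1.1957.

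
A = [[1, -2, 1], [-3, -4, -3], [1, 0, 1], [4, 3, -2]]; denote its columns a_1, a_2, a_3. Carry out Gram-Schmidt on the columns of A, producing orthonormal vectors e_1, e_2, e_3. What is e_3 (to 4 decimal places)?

e_1 = a_1/‖a_1‖ = (1, -3, 1, 4)/5.1962 = (0.1925, -0.5774, 0.1925, 0.7698).
r_{12} = e_1·a_2 = 4.2339.
u_2 = a_2 − 4.2339·e_1 = (-2.8148, -1.5556, -0.8148, -0.2593).
‖u_2‖ = 3.3278, so e_2 = (-0.8459, -0.4674, -0.2449, -0.0779).
r_{13} = e_1·a_3 = 0.5774; r_{23} = e_2·a_3 = 0.4674.
u_3 = a_3 − 0.5774·e_1 − 0.4674·e_2 = (1.2843, -2.4482, 1.0033, -2.4080).
‖u_3‖ = 3.8011, so e_3 = (0.3379, -0.6441, 0.2640, -0.6335).

e_3 = (0.3379, -0.6441, 0.2640, -0.6335)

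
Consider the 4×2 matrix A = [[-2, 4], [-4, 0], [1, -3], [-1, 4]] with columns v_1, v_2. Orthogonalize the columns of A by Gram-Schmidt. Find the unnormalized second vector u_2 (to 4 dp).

u_2 = (2.6364, -2.7273, -2.3182, 3.3182)

v_1 = (-2, -4, 1, -1); ‖v_1‖ = 4.6904, so q_1 = (-0.4264, -0.8528, 0.2132, -0.2132).
q_1·v_2 = (-0.4264)·4 + (-0.8528)·0 + 0.2132·(-3) + (-0.2132)·4 = -3.1980.
u_2 = v_2 + 3.1980·q_1 = (2.6364, -2.7273, -2.3182, 3.3182).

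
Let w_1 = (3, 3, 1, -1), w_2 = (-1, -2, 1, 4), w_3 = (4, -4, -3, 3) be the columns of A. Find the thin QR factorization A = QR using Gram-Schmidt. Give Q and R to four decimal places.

Q = [[0.6708, 0.2080, 0.6758], [0.6708, -0.0520, -0.4575], [0.2236, 0.4159, -0.5719], [-0.2236, 0.8838, 0.0832]], R = [[4.4721, -2.6833, -1.3416], [0.0000, 3.8471, 2.4434], [0.0000, 0.0000, 6.4984]]

w_1 = (3, 3, 1, -1); ‖w_1‖ = 4.4721, so e_1 = (0.6708, 0.6708, 0.2236, -0.2236).
e_1·w_2 = 0.6708·(-1) + 0.6708·(-2) + 0.2236·1 + (-0.2236)·4 = -2.6833.
u_2 = w_2 + 2.6833·e_1 = (0.8000, -0.2000, 1.6000, 3.4000).
‖u_2‖ = 3.8471, so e_2 = (0.2080, -0.0520, 0.4159, 0.8838).
e_1·w_3 = 0.6708·4 + 0.6708·(-4) + 0.2236·(-3) + (-0.2236)·3 = -1.3416; e_2·w_3 = 0.2080·4 + (-0.0520)·(-4) + 0.4159·(-3) + 0.8838·3 = 2.4434.
u_3 = w_3 + 1.3416·e_1 − 2.4434·e_2 = (4.3919, -2.9730, -3.7162, 0.5405).
‖u_3‖ = 6.4984, so e_3 = (0.6758, -0.4575, -0.5719, 0.0832).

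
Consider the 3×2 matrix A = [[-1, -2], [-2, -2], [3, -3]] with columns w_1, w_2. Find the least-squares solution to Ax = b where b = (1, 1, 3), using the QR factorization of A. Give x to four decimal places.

w_1 = (-1, -2, 3); ‖w_1‖ = 3.7417, so q_1 = (-0.2673, -0.5345, 0.8018).
q_1·w_2 = (-0.2673)·(-2) + (-0.5345)·(-2) + 0.8018·(-3) = -0.8018.
u_2 = w_2 + 0.8018·q_1 = (-2.2143, -2.4286, -2.3571).
‖u_2‖ = 4.0444, so q_2 = (-0.5475, -0.6005, -0.5828).
Qᵀb = (1.6036, -2.8964).
Back-substitute: x_2 = -2.8964/4.0444 = -0.7162.
x_1 = (1.6036 + 0.8018·(-0.7162))/3.7417 = 0.2751.

x = (0.2751, -0.7162)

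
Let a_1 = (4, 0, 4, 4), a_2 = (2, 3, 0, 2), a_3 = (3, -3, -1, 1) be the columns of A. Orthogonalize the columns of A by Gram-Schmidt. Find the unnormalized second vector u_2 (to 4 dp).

a_1 = (4, 0, 4, 4); ‖a_1‖ = 6.9282, so e_1 = (0.5774, 0.0000, 0.5774, 0.5774).
e_1·a_2 = 0.5774·2 + 0.0000·3 + 0.5774·0 + 0.5774·2 = 2.3094.
u_2 = a_2 − 2.3094·e_1 = (0.6667, 3.0000, -1.3333, 0.6667).

u_2 = (0.6667, 3.0000, -1.3333, 0.6667)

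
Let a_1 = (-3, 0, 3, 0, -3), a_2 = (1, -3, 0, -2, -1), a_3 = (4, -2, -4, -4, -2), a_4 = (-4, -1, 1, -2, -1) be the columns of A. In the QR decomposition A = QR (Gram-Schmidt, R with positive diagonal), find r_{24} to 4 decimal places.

a_1 = (-3, 0, 3, 0, -3); ‖a_1‖ = 5.1962, so q_1 = (-0.5774, 0.0000, 0.5774, 0.0000, -0.5774).
q_1·a_2 = (-0.5774)·1 + 0.0000·(-3) + 0.5774·0 + 0.0000·(-2) + (-0.5774)·(-1) = 0.0000.
u_2 = a_2 + 0.0000·q_1 = (1.0000, -3.0000, 0.0000, -2.0000, -1.0000).
‖u_2‖ = 3.8730, so q_2 = (0.2582, -0.7746, 0.0000, -0.5164, -0.2582).
r_{24} = q_2·a_4 = 1.0328.

r_{24} = 1.0328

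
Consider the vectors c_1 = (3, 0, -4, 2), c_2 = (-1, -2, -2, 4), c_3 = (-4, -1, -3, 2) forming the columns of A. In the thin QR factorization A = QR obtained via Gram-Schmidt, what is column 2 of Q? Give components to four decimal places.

c_1 = (3, 0, -4, 2); ‖c_1‖ = 5.3852, so e_1 = (0.5571, 0.0000, -0.7428, 0.3714).
e_1·c_2 = 0.5571·(-1) + 0.0000·(-2) + (-0.7428)·(-2) + 0.3714·4 = 2.4140.
u_2 = c_2 − 2.4140·e_1 = (-2.3448, -2.0000, -0.2069, 3.1034).
‖u_2‖ = 4.3786, so e_2 = (-0.5355, -0.4568, -0.0473, 0.7088).

e_2 = (-0.5355, -0.4568, -0.0473, 0.7088)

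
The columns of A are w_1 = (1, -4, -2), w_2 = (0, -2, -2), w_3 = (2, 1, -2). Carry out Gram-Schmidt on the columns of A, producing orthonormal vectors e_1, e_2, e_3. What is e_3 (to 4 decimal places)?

w_1 = (1, -4, -2); ‖w_1‖ = 4.5826, so e_1 = (0.2182, -0.8729, -0.4364).
e_1·w_2 = 0.2182·0 + (-0.8729)·(-2) + (-0.4364)·(-2) = 2.6186.
u_2 = w_2 − 2.6186·e_1 = (-0.5714, 0.2857, -0.8571).
‖u_2‖ = 1.0690, so e_2 = (-0.5345, 0.2673, -0.8018).
e_1·w_3 = 0.2182·2 + (-0.8729)·1 + (-0.4364)·(-2) = 0.4364; e_2·w_3 = (-0.5345)·2 + 0.2673·1 + (-0.8018)·(-2) = 0.8018.
u_3 = w_3 − 0.4364·e_1 − 0.8018·e_2 = (2.3333, 1.1667, -1.1667).
‖u_3‖ = 2.8577, so e_3 = (0.8165, 0.4082, -0.4082).

e_3 = (0.8165, 0.4082, -0.4082)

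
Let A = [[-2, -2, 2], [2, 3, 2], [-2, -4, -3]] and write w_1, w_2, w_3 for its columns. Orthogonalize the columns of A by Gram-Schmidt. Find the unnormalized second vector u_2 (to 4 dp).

u_2 = (1.0000, 0.0000, -1.0000)

w_1 = (-2, 2, -2); ‖w_1‖ = 3.4641, so q_1 = (-0.5774, 0.5774, -0.5774).
q_1·w_2 = (-0.5774)·(-2) + 0.5774·3 + (-0.5774)·(-4) = 5.1962.
u_2 = w_2 − 5.1962·q_1 = (1.0000, 0.0000, -1.0000).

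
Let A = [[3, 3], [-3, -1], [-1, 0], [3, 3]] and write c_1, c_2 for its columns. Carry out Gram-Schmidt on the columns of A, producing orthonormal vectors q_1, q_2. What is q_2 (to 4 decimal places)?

q_2 = (0.4160, 0.6934, 0.4160, 0.4160)

c_1 = (3, -3, -1, 3); ‖c_1‖ = 5.2915, so q_1 = (0.5669, -0.5669, -0.1890, 0.5669).
q_1·c_2 = 0.5669·3 + (-0.5669)·(-1) + (-0.1890)·0 + 0.5669·3 = 3.9686.
u_2 = c_2 − 3.9686·q_1 = (0.7500, 1.2500, 0.7500, 0.7500).
‖u_2‖ = 1.8028, so q_2 = (0.4160, 0.6934, 0.4160, 0.4160).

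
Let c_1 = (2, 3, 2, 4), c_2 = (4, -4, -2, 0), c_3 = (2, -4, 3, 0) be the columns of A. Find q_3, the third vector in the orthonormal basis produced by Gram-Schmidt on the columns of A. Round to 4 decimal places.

c_1 = (2, 3, 2, 4); ‖c_1‖ = 5.7446, so q_1 = (0.3482, 0.5222, 0.3482, 0.6963).
q_1·c_2 = 0.3482·4 + 0.5222·(-4) + 0.3482·(-2) + 0.6963·0 = -1.3926.
u_2 = c_2 + 1.3926·q_1 = (4.4848, -3.2727, -1.5152, 0.9697).
‖u_2‖ = 5.8361, so q_2 = (0.7685, -0.5608, -0.2596, 0.1662).
q_1·c_3 = 0.3482·2 + 0.5222·(-4) + 0.3482·3 + 0.6963·0 = -0.3482; q_2·c_3 = 0.7685·2 + (-0.5608)·(-4) + (-0.2596)·3 + 0.1662·0 = 3.0012.
u_3 = c_3 + 0.3482·q_1 − 3.0012·q_2 = (-0.1851, -2.1352, 3.9004, -0.2562).
‖u_3‖ = 4.4578, so q_3 = (-0.0415, -0.4790, 0.8750, -0.0575).

q_3 = (-0.0415, -0.4790, 0.8750, -0.0575)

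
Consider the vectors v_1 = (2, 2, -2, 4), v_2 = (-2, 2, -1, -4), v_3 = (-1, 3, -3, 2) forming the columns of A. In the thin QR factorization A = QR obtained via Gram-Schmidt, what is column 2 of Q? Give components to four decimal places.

v_1 = (2, 2, -2, 4); ‖v_1‖ = 5.2915, so q_1 = (0.3780, 0.3780, -0.3780, 0.7559).
q_1·v_2 = 0.3780·(-2) + 0.3780·2 + (-0.3780)·(-1) + 0.7559·(-4) = -2.6458.
u_2 = v_2 + 2.6458·q_1 = (-1.0000, 3.0000, -2.0000, -2.0000).
‖u_2‖ = 4.2426, so q_2 = (-0.2357, 0.7071, -0.4714, -0.4714).

q_2 = (-0.2357, 0.7071, -0.4714, -0.4714)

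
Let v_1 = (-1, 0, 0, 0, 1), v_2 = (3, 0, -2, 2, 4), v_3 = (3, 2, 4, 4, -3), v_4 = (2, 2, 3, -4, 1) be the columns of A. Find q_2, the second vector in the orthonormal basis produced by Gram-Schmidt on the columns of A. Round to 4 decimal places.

q_1 = v_1/‖v_1‖ = (-1, 0, 0, 0, 1)/1.4142 = (-0.7071, 0.0000, 0.0000, 0.0000, 0.7071).
r_{12} = q_1·v_2 = 0.7071.
u_2 = v_2 − 0.7071·q_1 = (3.5000, 0.0000, -2.0000, 2.0000, 3.5000).
‖u_2‖ = 5.7009, so q_2 = (0.6139, 0.0000, -0.3508, 0.3508, 0.6139).

q_2 = (0.6139, 0.0000, -0.3508, 0.3508, 0.6139)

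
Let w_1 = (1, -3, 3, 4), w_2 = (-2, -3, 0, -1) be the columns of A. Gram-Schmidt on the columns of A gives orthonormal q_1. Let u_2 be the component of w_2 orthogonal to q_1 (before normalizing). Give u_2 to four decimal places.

u_2 = (-2.0857, -2.7429, -0.2571, -1.3429)

w_1 = (1, -3, 3, 4); ‖w_1‖ = 5.9161, so q_1 = (0.1690, -0.5071, 0.5071, 0.6761).
q_1·w_2 = 0.1690·(-2) + (-0.5071)·(-3) + 0.5071·0 + 0.6761·(-1) = 0.5071.
u_2 = w_2 − 0.5071·q_1 = (-2.0857, -2.7429, -0.2571, -1.3429).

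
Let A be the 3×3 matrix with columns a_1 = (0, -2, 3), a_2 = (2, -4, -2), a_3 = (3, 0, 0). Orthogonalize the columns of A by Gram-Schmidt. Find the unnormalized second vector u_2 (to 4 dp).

a_1 = (0, -2, 3); ‖a_1‖ = 3.6056, so e_1 = (0.0000, -0.5547, 0.8321).
e_1·a_2 = 0.0000·2 + (-0.5547)·(-4) + 0.8321·(-2) = 0.5547.
u_2 = a_2 − 0.5547·e_1 = (2.0000, -3.6923, -2.4615).

u_2 = (2.0000, -3.6923, -2.4615)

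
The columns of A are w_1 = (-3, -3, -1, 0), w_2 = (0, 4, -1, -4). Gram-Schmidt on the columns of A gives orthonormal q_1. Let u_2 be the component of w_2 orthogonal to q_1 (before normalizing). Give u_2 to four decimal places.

w_1 = (-3, -3, -1, 0); ‖w_1‖ = 4.3589, so q_1 = (-0.6882, -0.6882, -0.2294, 0.0000).
q_1·w_2 = (-0.6882)·0 + (-0.6882)·4 + (-0.2294)·(-1) + 0.0000·(-4) = -2.5236.
u_2 = w_2 + 2.5236·q_1 = (-1.7368, 2.2632, -1.5789, -4.0000).

u_2 = (-1.7368, 2.2632, -1.5789, -4.0000)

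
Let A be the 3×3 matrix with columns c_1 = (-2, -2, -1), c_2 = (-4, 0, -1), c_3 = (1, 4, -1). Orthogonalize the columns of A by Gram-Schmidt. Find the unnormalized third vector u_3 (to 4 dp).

c_1 = (-2, -2, -1); ‖c_1‖ = 3.0000, so e_1 = (-0.6667, -0.6667, -0.3333).
e_1·c_2 = (-0.6667)·(-4) + (-0.6667)·0 + (-0.3333)·(-1) = 3.0000.
u_2 = c_2 − 3.0000·e_1 = (-2.0000, 2.0000, 0.0000).
‖u_2‖ = 2.8284, so e_2 = (-0.7071, 0.7071, 0.0000).
e_1·c_3 = (-0.6667)·1 + (-0.6667)·4 + (-0.3333)·(-1) = -3.0000; e_2·c_3 = (-0.7071)·1 + 0.7071·4 + 0.0000·(-1) = 2.1213.
u_3 = c_3 + 3.0000·e_1 − 2.1213·e_2 = (0.5000, 0.5000, -2.0000).

u_3 = (0.5000, 0.5000, -2.0000)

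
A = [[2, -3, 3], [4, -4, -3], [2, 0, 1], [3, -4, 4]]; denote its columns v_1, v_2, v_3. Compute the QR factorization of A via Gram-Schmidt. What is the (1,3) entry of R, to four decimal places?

v_1 = (2, 4, 2, 3); ‖v_1‖ = 5.7446, so e_1 = (0.3482, 0.6963, 0.3482, 0.5222).
r_{13} = e_1·v_3 = 1.3926.

r_{13} = 1.3926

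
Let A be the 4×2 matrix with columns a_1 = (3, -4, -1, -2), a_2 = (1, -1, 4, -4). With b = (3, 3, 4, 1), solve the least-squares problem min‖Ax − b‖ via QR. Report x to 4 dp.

e_1 = a_1/‖a_1‖ = (3, -4, -1, -2)/5.4772 = (0.5477, -0.7303, -0.1826, -0.3651).
r_{12} = e_1·a_2 = 2.0083.
u_2 = a_2 − 2.0083·e_1 = (-0.1000, 0.4667, 4.3667, -3.2667).
‖u_2‖ = 5.4742, so e_2 = (-0.0183, 0.0852, 0.7977, -0.5967).
Qᵀb = (-1.6432, 2.7949).
Back-substitute: x_2 = 2.7949/5.4742 = 0.5106.
x_1 = (-1.6432 − 2.0083·0.5106)/5.4772 = -0.4872.

x = (-0.4872, 0.5106)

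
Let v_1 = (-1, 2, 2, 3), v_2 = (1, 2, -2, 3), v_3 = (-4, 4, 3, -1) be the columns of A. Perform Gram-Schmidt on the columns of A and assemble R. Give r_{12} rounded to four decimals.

r_{12} = 1.8856

q_1 = v_1/‖v_1‖ = (-1, 2, 2, 3)/4.2426 = (-0.2357, 0.4714, 0.4714, 0.7071).
r_{12} = q_1·v_2 = 1.8856.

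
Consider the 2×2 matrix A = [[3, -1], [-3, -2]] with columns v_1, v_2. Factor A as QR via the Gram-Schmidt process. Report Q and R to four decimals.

Q = [[0.7071, -0.7071], [-0.7071, -0.7071]], R = [[4.2426, 0.7071], [0.0000, 2.1213]]

e_1 = v_1/‖v_1‖ = (3, -3)/4.2426 = (0.7071, -0.7071).
r_{12} = e_1·v_2 = 0.7071.
u_2 = v_2 − 0.7071·e_1 = (-1.5000, -1.5000).
‖u_2‖ = 2.1213, so e_2 = (-0.7071, -0.7071).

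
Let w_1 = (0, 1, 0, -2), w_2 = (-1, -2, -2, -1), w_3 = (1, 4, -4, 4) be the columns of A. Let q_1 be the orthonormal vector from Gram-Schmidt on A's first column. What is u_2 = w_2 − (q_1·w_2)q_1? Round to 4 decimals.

u_2 = (-1.0000, -2.0000, -2.0000, -1.0000)

q_1 = w_1/‖w_1‖ = (0, 1, 0, -2)/2.2361 = (0.0000, 0.4472, 0.0000, -0.8944).
r_{12} = q_1·w_2 = 0.0000.
u_2 = w_2 + 0.0000·q_1 = (-1.0000, -2.0000, -2.0000, -1.0000).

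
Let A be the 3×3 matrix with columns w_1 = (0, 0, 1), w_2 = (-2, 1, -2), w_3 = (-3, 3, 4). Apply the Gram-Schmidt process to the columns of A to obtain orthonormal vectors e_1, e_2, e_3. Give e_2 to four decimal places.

w_1 = (0, 0, 1); ‖w_1‖ = 1.0000, so e_1 = (0.0000, 0.0000, 1.0000).
e_1·w_2 = 0.0000·(-2) + 0.0000·1 + 1.0000·(-2) = -2.0000.
u_2 = w_2 + 2.0000·e_1 = (-2.0000, 1.0000, 0.0000).
‖u_2‖ = 2.2361, so e_2 = (-0.8944, 0.4472, 0.0000).

e_2 = (-0.8944, 0.4472, 0.0000)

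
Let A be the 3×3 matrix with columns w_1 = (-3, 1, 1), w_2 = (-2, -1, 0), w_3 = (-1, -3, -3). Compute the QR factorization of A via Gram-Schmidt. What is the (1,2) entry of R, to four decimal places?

w_1 = (-3, 1, 1); ‖w_1‖ = 3.3166, so e_1 = (-0.9045, 0.3015, 0.3015).
r_{12} = e_1·w_2 = 1.5076.

r_{12} = 1.5076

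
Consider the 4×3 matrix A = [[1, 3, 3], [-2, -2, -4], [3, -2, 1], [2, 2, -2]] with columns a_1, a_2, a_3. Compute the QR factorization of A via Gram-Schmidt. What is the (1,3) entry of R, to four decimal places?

r_{13} = 2.3570

a_1 = (1, -2, 3, 2); ‖a_1‖ = 4.2426, so e_1 = (0.2357, -0.4714, 0.7071, 0.4714).
r_{13} = e_1·a_3 = 2.3570.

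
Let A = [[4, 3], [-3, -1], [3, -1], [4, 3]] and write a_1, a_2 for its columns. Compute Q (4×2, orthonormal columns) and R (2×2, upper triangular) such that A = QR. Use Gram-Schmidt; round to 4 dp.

a_1 = (4, -3, 3, 4); ‖a_1‖ = 7.0711, so e_1 = (0.5657, -0.4243, 0.4243, 0.5657).
e_1·a_2 = 0.5657·3 + (-0.4243)·(-1) + 0.4243·(-1) + 0.5657·3 = 3.3941.
u_2 = a_2 − 3.3941·e_1 = (1.0800, 0.4400, -2.4400, 1.0800).
‖u_2‖ = 2.9120, so e_2 = (0.3709, 0.1511, -0.8379, 0.3709).

Q = [[0.5657, 0.3709], [-0.4243, 0.1511], [0.4243, -0.8379], [0.5657, 0.3709]], R = [[7.0711, 3.3941], [0.0000, 2.9120]]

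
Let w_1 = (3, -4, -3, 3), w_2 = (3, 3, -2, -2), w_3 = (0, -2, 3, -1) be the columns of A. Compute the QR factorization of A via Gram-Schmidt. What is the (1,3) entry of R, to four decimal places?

r_{13} = -0.6100

w_1 = (3, -4, -3, 3); ‖w_1‖ = 6.5574, so q_1 = (0.4575, -0.6100, -0.4575, 0.4575).
r_{13} = q_1·w_3 = -0.6100.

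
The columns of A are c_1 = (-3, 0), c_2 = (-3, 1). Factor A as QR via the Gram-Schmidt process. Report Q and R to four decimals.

Q = [[-1.0000, 0.0000], [0.0000, 1.0000]], R = [[3.0000, 3.0000], [0.0000, 1.0000]]

c_1 = (-3, 0); ‖c_1‖ = 3.0000, so q_1 = (-1.0000, 0.0000).
q_1·c_2 = (-1.0000)·(-3) + 0.0000·1 = 3.0000.
u_2 = c_2 − 3.0000·q_1 = (0.0000, 1.0000).
‖u_2‖ = 1.0000, so q_2 = (0.0000, 1.0000).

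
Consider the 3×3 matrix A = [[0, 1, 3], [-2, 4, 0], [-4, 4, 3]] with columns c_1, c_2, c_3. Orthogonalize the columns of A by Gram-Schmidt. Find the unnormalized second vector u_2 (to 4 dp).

u_2 = (1.0000, 1.6000, -0.8000)

e_1 = c_1/‖c_1‖ = (0, -2, -4)/4.4721 = (0.0000, -0.4472, -0.8944).
r_{12} = e_1·c_2 = -5.3666.
u_2 = c_2 + 5.3666·e_1 = (1.0000, 1.6000, -0.8000).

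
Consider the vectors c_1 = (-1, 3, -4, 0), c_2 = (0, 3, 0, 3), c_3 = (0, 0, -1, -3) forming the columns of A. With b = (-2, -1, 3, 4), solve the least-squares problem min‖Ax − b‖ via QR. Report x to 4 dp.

c_1 = (-1, 3, -4, 0); ‖c_1‖ = 5.0990, so q_1 = (-0.1961, 0.5883, -0.7845, 0.0000).
q_1·c_2 = (-0.1961)·0 + 0.5883·3 + (-0.7845)·0 + 0.0000·3 = 1.7650.
u_2 = c_2 − 1.7650·q_1 = (0.3462, 1.9615, 1.3846, 3.0000).
‖u_2‖ = 3.8581, so q_2 = (0.0897, 0.5084, 0.3589, 0.7776).
q_1·c_3 = (-0.1961)·0 + 0.5883·0 + (-0.7845)·(-1) + 0.0000·(-3) = 0.7845; q_2·c_3 = 0.0897·0 + 0.5084·0 + 0.3589·(-1) + 0.7776·(-3) = -2.6917.
u_3 = c_3 − 0.7845·q_1 + 2.6917·q_2 = (0.3953, 0.9070, 0.5814, -0.9070).
‖u_3‖ = 1.4627, so q_3 = (0.2703, 0.6201, 0.3975, -0.6201).
Qᵀb = (-2.5495, 3.4992, -2.4485).
Back-substitute: x_3 = -2.4485/1.4627 = -1.6739.
x_2 = (3.4992 + 2.6917·(-1.6739))/3.8581 = -0.2609.
x_1 = (-2.5495 − 1.7650·(-0.2609) − 0.7845·(-1.6739))/5.0990 = -0.1522.

x = (-0.1522, -0.2609, -1.6739)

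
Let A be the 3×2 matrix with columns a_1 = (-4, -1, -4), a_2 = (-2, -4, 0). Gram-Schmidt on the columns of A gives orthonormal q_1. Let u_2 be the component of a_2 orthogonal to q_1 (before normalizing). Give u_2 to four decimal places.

u_2 = (-0.5455, -3.6364, 1.4545)

a_1 = (-4, -1, -4); ‖a_1‖ = 5.7446, so q_1 = (-0.6963, -0.1741, -0.6963).
q_1·a_2 = (-0.6963)·(-2) + (-0.1741)·(-4) + (-0.6963)·0 = 2.0889.
u_2 = a_2 − 2.0889·q_1 = (-0.5455, -3.6364, 1.4545).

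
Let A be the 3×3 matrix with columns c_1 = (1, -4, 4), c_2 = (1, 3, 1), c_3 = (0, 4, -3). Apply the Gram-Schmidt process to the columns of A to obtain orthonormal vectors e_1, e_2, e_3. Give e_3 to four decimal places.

e_3 = (0.9029, -0.1693, -0.3950)

e_1 = c_1/‖c_1‖ = (1, -4, 4)/5.7446 = (0.1741, -0.6963, 0.6963).
r_{12} = e_1·c_2 = -1.2185.
u_2 = c_2 + 1.2185·e_1 = (1.2121, 2.1515, 1.8485).
‖u_2‖ = 3.0847, so e_2 = (0.3930, 0.6975, 0.5992).
r_{13} = e_1·c_3 = -4.8742; r_{23} = e_2·c_3 = 0.9922.
u_3 = c_3 + 4.8742·e_1 − 0.9922·e_2 = (0.4586, -0.0860, -0.2006).
‖u_3‖ = 0.5079, so e_3 = (0.9029, -0.1693, -0.3950).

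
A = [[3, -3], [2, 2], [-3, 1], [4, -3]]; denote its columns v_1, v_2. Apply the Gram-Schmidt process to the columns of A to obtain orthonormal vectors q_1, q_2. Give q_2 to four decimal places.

v_1 = (3, 2, -3, 4); ‖v_1‖ = 6.1644, so q_1 = (0.4867, 0.3244, -0.4867, 0.6489).
q_1·v_2 = 0.4867·(-3) + 0.3244·2 + (-0.4867)·1 + 0.6489·(-3) = -3.2444.
u_2 = v_2 + 3.2444·q_1 = (-1.4211, 3.0526, -0.5789, -0.8947).
‖u_2‖ = 3.5318, so q_2 = (-0.4024, 0.8643, -0.1639, -0.2533).

q_2 = (-0.4024, 0.8643, -0.1639, -0.2533)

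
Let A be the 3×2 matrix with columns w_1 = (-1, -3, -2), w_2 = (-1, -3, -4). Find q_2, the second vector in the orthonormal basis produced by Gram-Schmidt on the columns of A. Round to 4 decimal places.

q_2 = (0.1690, 0.5071, -0.8452)

w_1 = (-1, -3, -2); ‖w_1‖ = 3.7417, so q_1 = (-0.2673, -0.8018, -0.5345).
q_1·w_2 = (-0.2673)·(-1) + (-0.8018)·(-3) + (-0.5345)·(-4) = 4.8107.
u_2 = w_2 − 4.8107·q_1 = (0.2857, 0.8571, -1.4286).
‖u_2‖ = 1.6903, so q_2 = (0.1690, 0.5071, -0.8452).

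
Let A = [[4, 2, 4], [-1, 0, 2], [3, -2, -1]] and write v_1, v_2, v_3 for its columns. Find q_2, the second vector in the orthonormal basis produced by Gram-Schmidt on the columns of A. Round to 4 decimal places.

q_1 = v_1/‖v_1‖ = (4, -1, 3)/5.0990 = (0.7845, -0.1961, 0.5883).
r_{12} = q_1·v_2 = 0.3922.
u_2 = v_2 − 0.3922·q_1 = (1.6923, 0.0769, -2.2308).
‖u_2‖ = 2.8011, so q_2 = (0.6042, 0.0275, -0.7964).

q_2 = (0.6042, 0.0275, -0.7964)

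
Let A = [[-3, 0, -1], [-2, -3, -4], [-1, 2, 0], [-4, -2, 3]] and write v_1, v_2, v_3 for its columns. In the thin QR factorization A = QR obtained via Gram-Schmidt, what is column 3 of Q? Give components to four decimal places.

q_3 = (-0.3637, -0.6125, -0.2718, 0.6470)

v_1 = (-3, -2, -1, -4); ‖v_1‖ = 5.4772, so q_1 = (-0.5477, -0.3651, -0.1826, -0.7303).
q_1·v_2 = (-0.5477)·0 + (-0.3651)·(-3) + (-0.1826)·2 + (-0.7303)·(-2) = 2.1909.
u_2 = v_2 − 2.1909·q_1 = (1.2000, -2.2000, 2.4000, -0.4000).
‖u_2‖ = 3.4928, so q_2 = (0.3436, -0.6299, 0.6871, -0.1145).
q_1·v_3 = (-0.5477)·(-1) + (-0.3651)·(-4) + (-0.1826)·0 + (-0.7303)·3 = -0.1826; q_2·v_3 = 0.3436·(-1) + (-0.6299)·(-4) + 0.6871·0 + (-0.1145)·3 = 1.8323.
u_3 = v_3 + 0.1826·q_1 − 1.8323·q_2 = (-1.7295, -2.9126, -1.2923, 3.0765).
‖u_3‖ = 4.7549, so q_3 = (-0.3637, -0.6125, -0.2718, 0.6470).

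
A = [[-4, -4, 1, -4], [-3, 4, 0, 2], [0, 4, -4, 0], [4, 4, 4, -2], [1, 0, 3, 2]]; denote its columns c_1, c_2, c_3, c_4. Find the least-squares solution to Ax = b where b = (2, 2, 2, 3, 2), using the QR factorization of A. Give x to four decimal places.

c_1 = (-4, -3, 0, 4, 1); ‖c_1‖ = 6.4807, so e_1 = (-0.6172, -0.4629, 0.0000, 0.6172, 0.1543).
e_1·c_2 = (-0.6172)·(-4) + (-0.4629)·4 + 0.0000·4 + 0.6172·4 + 0.1543·0 = 3.0861.
u_2 = c_2 − 3.0861·e_1 = (-2.0952, 5.4286, 4.0000, 2.0952, -0.4762).
‖u_2‖ = 7.3808, so e_2 = (-0.2839, 0.7355, 0.5419, 0.2839, -0.0645).
e_1·c_3 = (-0.6172)·1 + (-0.4629)·0 + 0.0000·(-4) + 0.6172·4 + 0.1543·3 = 2.3146; e_2·c_3 = (-0.2839)·1 + 0.7355·0 + 0.5419·(-4) + 0.2839·4 + (-0.0645)·3 = -1.5097.
u_3 = c_3 − 2.3146·e_1 + 1.5097·e_2 = (2.0000, 2.1818, -3.1818, 3.0000, 2.5455).
‖u_3‖ = 5.8621, so e_3 = (0.3412, 0.3722, -0.5428, 0.5118, 0.4342).
e_1·c_4 = (-0.6172)·(-4) + (-0.4629)·2 + 0.0000·0 + 0.6172·(-2) + 0.1543·2 = 0.6172; e_2·c_4 = (-0.2839)·(-4) + 0.7355·2 + 0.5419·0 + 0.2839·(-2) + (-0.0645)·2 = 1.9097; e_3·c_4 = 0.3412·(-4) + 0.3722·2 + (-0.5428)·0 + 0.5118·(-2) + 0.4342·2 = -0.7754.
u_4 = c_4 − 0.6172·e_1 − 1.9097·e_2 + 0.7754·e_3 = (-2.8124, 1.1697, -1.4558, -2.5263, 2.3647).
‖u_4‖ = 4.8343, so e_4 = (-0.5817, 0.2420, -0.3011, -0.5226, 0.4891).
Qᵀb = (0.0000, 2.7097, 2.7449, -1.8713).
Back-substitute: x_4 = -1.8713/4.8343 = -0.3871.
x_3 = (2.7449 + 0.7754·(-0.3871))/5.8621 = 0.4171.
x_2 = (2.7097 + 1.5097·0.4171 − 1.9097·(-0.3871))/7.3808 = 0.5526.
x_1 = (0.0000 − 3.0861·0.5526 − 2.3146·0.4171 − 0.6172·(-0.3871))/6.4807 = -0.3752.

x = (-0.3752, 0.5526, 0.4171, -0.3871)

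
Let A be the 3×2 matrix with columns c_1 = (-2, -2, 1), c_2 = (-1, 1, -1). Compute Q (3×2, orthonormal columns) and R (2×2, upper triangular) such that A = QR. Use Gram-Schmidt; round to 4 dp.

Q = [[-0.6667, -0.7191], [-0.6667, 0.4576], [0.3333, -0.5230]], R = [[3.0000, -0.3333], [0.0000, 1.6997]]

c_1 = (-2, -2, 1); ‖c_1‖ = 3.0000, so e_1 = (-0.6667, -0.6667, 0.3333).
e_1·c_2 = (-0.6667)·(-1) + (-0.6667)·1 + 0.3333·(-1) = -0.3333.
u_2 = c_2 + 0.3333·e_1 = (-1.2222, 0.7778, -0.8889).
‖u_2‖ = 1.6997, so e_2 = (-0.7191, 0.4576, -0.5230).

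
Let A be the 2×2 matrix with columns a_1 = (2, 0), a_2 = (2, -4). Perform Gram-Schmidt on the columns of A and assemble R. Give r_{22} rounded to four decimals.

r_{22} = 4.0000

a_1 = (2, 0); ‖a_1‖ = 2.0000, so e_1 = (1.0000, 0.0000).
e_1·a_2 = 1.0000·2 + 0.0000·(-4) = 2.0000.
u_2 = a_2 − 2.0000·e_1 = (0.0000, -4.0000).
r_{22} = ‖u_2‖ = 4.0000.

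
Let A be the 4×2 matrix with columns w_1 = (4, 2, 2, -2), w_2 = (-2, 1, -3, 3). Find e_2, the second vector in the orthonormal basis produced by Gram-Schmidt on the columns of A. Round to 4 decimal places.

w_1 = (4, 2, 2, -2); ‖w_1‖ = 5.2915, so e_1 = (0.7559, 0.3780, 0.3780, -0.3780).
e_1·w_2 = 0.7559·(-2) + 0.3780·1 + 0.3780·(-3) + (-0.3780)·3 = -3.4017.
u_2 = w_2 + 3.4017·e_1 = (0.5714, 2.2857, -1.7143, 1.7143).
‖u_2‖ = 3.3806, so e_2 = (0.1690, 0.6761, -0.5071, 0.5071).

e_2 = (0.1690, 0.6761, -0.5071, 0.5071)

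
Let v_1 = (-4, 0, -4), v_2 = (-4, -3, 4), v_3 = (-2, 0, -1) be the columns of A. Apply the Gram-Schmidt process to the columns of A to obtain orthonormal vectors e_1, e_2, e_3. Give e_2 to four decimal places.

e_2 = (-0.6247, -0.4685, 0.6247)

e_1 = v_1/‖v_1‖ = (-4, 0, -4)/5.6569 = (-0.7071, 0.0000, -0.7071).
r_{12} = e_1·v_2 = 0.0000.
u_2 = v_2 + 0.0000·e_1 = (-4.0000, -3.0000, 4.0000).
‖u_2‖ = 6.4031, so e_2 = (-0.6247, -0.4685, 0.6247).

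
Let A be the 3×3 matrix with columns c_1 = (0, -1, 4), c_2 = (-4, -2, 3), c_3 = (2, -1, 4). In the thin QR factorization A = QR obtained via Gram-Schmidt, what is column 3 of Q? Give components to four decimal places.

q_3 = (0.2901, -0.9284, -0.2321)

q_1 = c_1/‖c_1‖ = (0, -1, 4)/4.1231 = (0.0000, -0.2425, 0.9701).
r_{12} = q_1·c_2 = 3.3955.
u_2 = c_2 − 3.3955·q_1 = (-4.0000, -1.1765, -0.2941).
‖u_2‖ = 4.1798, so q_2 = (-0.9570, -0.2815, -0.0704).
r_{13} = q_1·c_3 = 4.1231; r_{23} = q_2·c_3 = -1.9140.
u_3 = c_3 − 4.1231·q_1 + 1.9140·q_2 = (0.1684, -0.5387, -0.1347).
‖u_3‖ = 0.5803, so q_3 = (0.2901, -0.9284, -0.2321).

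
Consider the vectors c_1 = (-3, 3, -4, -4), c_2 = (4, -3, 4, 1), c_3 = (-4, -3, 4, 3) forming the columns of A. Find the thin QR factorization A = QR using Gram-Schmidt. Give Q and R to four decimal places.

Q = [[-0.4243, 0.5320, -0.7328], [0.4243, -0.1865, -0.3811], [-0.5657, 0.2487, 0.5081], [-0.5657, -0.7876, -0.2443]], R = [[7.0711, -5.7983, -3.5355], [0.0000, 2.8948, -2.9363], [0.0000, 0.0000, 5.3739]]

c_1 = (-3, 3, -4, -4); ‖c_1‖ = 7.0711, so q_1 = (-0.4243, 0.4243, -0.5657, -0.5657).
q_1·c_2 = (-0.4243)·4 + 0.4243·(-3) + (-0.5657)·4 + (-0.5657)·1 = -5.7983.
u_2 = c_2 + 5.7983·q_1 = (1.5400, -0.5400, 0.7200, -2.2800).
‖u_2‖ = 2.8948, so q_2 = (0.5320, -0.1865, 0.2487, -0.7876).
q_1·c_3 = (-0.4243)·(-4) + 0.4243·(-3) + (-0.5657)·4 + (-0.5657)·3 = -3.5355; q_2·c_3 = 0.5320·(-4) + (-0.1865)·(-3) + 0.2487·4 + (-0.7876)·3 = -2.9363.
u_3 = c_3 + 3.5355·q_1 + 2.9363·q_2 = (-3.9379, -2.0477, 2.7303, -1.3126).
‖u_3‖ = 5.3739, so q_3 = (-0.7328, -0.3811, 0.5081, -0.2443).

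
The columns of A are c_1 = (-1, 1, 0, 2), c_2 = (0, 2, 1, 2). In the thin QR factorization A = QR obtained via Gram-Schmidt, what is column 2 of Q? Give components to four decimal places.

c_1 = (-1, 1, 0, 2); ‖c_1‖ = 2.4495, so e_1 = (-0.4082, 0.4082, 0.0000, 0.8165).
e_1·c_2 = (-0.4082)·0 + 0.4082·2 + 0.0000·1 + 0.8165·2 = 2.4495.
u_2 = c_2 − 2.4495·e_1 = (1.0000, 1.0000, 1.0000, 0.0000).
‖u_2‖ = 1.7321, so e_2 = (0.5774, 0.5774, 0.5774, 0.0000).

e_2 = (0.5774, 0.5774, 0.5774, 0.0000)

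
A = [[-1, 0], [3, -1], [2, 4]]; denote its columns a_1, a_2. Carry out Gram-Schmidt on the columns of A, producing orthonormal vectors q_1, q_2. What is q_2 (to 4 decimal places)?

a_1 = (-1, 3, 2); ‖a_1‖ = 3.7417, so q_1 = (-0.2673, 0.8018, 0.5345).
q_1·a_2 = (-0.2673)·0 + 0.8018·(-1) + 0.5345·4 = 1.3363.
u_2 = a_2 − 1.3363·q_1 = (0.3571, -2.0714, 3.2857).
‖u_2‖ = 3.9005, so q_2 = (0.0916, -0.5311, 0.8424).

q_2 = (0.0916, -0.5311, 0.8424)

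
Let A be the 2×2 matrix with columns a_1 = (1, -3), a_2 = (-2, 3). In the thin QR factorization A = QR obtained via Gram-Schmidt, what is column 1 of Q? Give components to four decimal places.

q_1 = (0.3162, -0.9487)

a_1 = (1, -3); ‖a_1‖ = 3.1623, so q_1 = (0.3162, -0.9487).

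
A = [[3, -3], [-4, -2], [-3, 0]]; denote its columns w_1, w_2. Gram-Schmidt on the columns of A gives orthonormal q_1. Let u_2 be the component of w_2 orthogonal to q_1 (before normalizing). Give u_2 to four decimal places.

u_2 = (-2.9118, -2.1176, -0.0882)

w_1 = (3, -4, -3); ‖w_1‖ = 5.8310, so q_1 = (0.5145, -0.6860, -0.5145).
q_1·w_2 = 0.5145·(-3) + (-0.6860)·(-2) + (-0.5145)·0 = -0.1715.
u_2 = w_2 + 0.1715·q_1 = (-2.9118, -2.1176, -0.0882).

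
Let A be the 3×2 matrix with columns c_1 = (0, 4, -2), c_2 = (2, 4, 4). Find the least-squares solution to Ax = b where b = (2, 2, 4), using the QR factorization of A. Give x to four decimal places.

c_1 = (0, 4, -2); ‖c_1‖ = 4.4721, so q_1 = (0.0000, 0.8944, -0.4472).
q_1·c_2 = 0.0000·2 + 0.8944·4 + (-0.4472)·4 = 1.7889.
u_2 = c_2 − 1.7889·q_1 = (2.0000, 2.4000, 4.8000).
‖u_2‖ = 5.7271, so q_2 = (0.3492, 0.4191, 0.8381).
Qᵀb = (0.0000, 4.8890).
Back-substitute: x_2 = 4.8890/5.7271 = 0.8537.
x_1 = (0.0000 − 1.7889·0.8537)/4.4721 = -0.3415.

x = (-0.3415, 0.8537)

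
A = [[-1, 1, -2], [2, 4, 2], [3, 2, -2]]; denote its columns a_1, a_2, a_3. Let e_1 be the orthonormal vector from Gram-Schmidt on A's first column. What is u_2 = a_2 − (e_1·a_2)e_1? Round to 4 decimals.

a_1 = (-1, 2, 3); ‖a_1‖ = 3.7417, so e_1 = (-0.2673, 0.5345, 0.8018).
e_1·a_2 = (-0.2673)·1 + 0.5345·4 + 0.8018·2 = 3.4744.
u_2 = a_2 − 3.4744·e_1 = (1.9286, 2.1429, -0.7857).

u_2 = (1.9286, 2.1429, -0.7857)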